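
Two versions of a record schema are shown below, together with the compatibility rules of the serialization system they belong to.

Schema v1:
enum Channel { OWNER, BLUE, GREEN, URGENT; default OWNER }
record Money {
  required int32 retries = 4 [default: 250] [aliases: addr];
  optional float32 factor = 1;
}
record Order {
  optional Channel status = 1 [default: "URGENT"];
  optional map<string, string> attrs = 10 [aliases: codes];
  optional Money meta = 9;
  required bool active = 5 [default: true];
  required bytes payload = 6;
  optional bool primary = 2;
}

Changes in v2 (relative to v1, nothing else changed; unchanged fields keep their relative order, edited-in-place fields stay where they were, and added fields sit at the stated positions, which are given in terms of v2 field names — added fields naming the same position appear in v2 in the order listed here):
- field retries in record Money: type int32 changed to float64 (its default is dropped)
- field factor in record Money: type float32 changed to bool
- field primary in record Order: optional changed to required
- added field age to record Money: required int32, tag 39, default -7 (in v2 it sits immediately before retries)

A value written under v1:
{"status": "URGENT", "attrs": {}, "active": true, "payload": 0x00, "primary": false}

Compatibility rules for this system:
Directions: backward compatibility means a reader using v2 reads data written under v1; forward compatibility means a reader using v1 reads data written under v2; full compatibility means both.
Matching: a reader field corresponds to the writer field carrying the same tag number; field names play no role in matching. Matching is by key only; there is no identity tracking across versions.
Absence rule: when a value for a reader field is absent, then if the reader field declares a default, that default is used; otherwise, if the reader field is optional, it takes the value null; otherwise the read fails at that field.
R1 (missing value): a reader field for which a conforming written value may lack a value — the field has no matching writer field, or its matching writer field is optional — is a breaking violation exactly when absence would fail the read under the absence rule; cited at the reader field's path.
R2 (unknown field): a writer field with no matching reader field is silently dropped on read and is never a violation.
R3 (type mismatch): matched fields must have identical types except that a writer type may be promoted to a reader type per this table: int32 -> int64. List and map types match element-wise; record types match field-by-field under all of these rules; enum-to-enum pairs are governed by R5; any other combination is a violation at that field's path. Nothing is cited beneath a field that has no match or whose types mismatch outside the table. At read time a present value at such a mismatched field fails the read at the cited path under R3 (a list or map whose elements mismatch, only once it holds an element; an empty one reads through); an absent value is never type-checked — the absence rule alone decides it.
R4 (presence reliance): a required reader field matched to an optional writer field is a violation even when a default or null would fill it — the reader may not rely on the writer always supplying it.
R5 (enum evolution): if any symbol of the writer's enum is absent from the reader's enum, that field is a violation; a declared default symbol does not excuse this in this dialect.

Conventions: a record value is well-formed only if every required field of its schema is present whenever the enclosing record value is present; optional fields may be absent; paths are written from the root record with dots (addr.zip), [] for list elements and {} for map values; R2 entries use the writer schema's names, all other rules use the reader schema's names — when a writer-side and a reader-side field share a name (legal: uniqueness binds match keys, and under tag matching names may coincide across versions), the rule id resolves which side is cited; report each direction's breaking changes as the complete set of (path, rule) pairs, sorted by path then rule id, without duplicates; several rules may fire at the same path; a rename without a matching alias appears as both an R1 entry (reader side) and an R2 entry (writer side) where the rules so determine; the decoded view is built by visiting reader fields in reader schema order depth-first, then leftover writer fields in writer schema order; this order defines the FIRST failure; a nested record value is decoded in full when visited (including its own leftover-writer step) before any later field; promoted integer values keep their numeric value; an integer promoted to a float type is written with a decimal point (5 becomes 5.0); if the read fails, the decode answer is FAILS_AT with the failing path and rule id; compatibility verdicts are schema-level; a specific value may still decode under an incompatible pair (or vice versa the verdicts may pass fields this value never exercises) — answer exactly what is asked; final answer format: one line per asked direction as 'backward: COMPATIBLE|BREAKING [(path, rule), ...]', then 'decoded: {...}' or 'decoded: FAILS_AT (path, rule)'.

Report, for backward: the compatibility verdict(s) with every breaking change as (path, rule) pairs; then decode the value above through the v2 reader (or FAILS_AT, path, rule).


arrows below run writer -> reader for Order
backward on Order — v2 reading data written by v1:
  status: paired with writer status (Channel -> Channel; writer optional)
  attrs: paired with writer attrs (map<string, string> -> map<string, string>; writer optional)
  meta: paired with writer meta (Money -> Money; writer optional)
  active: paired with writer active (bool -> bool; writer required)
  payload: paired with writer payload (bytes -> bytes; writer required)
  primary: paired with writer primary (bool -> bool; writer optional)
  meta.age has no writer counterpart
  meta.retries: paired with writer meta.retries (int32 -> float64; writer required)
  meta.factor: paired with writer meta.factor (float32 -> bool; writer optional)
  breaking: (meta.factor, R3)
  breaking: (meta.retries, R3)
  breaking: (primary, R1)
  breaking: (primary, R4)
  => backward: BREAKING (4)
decode (reader v2):
  status := "URGENT"
  attrs := {}
  meta := null (not supplied -> null)
  active := true
  payload := 0x00
  primary := false
  => decoded: {"status": "URGENT", "attrs": {}, "meta": null, "active": true, "payload": 0x00, "primary": false}
the other Order changes do not affect what is asked:
  added field age to record Money: required int32, tag 39, default -7 (in v2 it sits immediately before retries) -> no rule fires on it in Order's dialect; the asked verdict holds

backward: BREAKING [(meta.factor, R3), (meta.retries, R3), (primary, R1), (primary, R4)]; decoded: {"status": "URGENT", "attrs": {}, "meta": null, "active": true, "payload": 0x00, "primary": false}


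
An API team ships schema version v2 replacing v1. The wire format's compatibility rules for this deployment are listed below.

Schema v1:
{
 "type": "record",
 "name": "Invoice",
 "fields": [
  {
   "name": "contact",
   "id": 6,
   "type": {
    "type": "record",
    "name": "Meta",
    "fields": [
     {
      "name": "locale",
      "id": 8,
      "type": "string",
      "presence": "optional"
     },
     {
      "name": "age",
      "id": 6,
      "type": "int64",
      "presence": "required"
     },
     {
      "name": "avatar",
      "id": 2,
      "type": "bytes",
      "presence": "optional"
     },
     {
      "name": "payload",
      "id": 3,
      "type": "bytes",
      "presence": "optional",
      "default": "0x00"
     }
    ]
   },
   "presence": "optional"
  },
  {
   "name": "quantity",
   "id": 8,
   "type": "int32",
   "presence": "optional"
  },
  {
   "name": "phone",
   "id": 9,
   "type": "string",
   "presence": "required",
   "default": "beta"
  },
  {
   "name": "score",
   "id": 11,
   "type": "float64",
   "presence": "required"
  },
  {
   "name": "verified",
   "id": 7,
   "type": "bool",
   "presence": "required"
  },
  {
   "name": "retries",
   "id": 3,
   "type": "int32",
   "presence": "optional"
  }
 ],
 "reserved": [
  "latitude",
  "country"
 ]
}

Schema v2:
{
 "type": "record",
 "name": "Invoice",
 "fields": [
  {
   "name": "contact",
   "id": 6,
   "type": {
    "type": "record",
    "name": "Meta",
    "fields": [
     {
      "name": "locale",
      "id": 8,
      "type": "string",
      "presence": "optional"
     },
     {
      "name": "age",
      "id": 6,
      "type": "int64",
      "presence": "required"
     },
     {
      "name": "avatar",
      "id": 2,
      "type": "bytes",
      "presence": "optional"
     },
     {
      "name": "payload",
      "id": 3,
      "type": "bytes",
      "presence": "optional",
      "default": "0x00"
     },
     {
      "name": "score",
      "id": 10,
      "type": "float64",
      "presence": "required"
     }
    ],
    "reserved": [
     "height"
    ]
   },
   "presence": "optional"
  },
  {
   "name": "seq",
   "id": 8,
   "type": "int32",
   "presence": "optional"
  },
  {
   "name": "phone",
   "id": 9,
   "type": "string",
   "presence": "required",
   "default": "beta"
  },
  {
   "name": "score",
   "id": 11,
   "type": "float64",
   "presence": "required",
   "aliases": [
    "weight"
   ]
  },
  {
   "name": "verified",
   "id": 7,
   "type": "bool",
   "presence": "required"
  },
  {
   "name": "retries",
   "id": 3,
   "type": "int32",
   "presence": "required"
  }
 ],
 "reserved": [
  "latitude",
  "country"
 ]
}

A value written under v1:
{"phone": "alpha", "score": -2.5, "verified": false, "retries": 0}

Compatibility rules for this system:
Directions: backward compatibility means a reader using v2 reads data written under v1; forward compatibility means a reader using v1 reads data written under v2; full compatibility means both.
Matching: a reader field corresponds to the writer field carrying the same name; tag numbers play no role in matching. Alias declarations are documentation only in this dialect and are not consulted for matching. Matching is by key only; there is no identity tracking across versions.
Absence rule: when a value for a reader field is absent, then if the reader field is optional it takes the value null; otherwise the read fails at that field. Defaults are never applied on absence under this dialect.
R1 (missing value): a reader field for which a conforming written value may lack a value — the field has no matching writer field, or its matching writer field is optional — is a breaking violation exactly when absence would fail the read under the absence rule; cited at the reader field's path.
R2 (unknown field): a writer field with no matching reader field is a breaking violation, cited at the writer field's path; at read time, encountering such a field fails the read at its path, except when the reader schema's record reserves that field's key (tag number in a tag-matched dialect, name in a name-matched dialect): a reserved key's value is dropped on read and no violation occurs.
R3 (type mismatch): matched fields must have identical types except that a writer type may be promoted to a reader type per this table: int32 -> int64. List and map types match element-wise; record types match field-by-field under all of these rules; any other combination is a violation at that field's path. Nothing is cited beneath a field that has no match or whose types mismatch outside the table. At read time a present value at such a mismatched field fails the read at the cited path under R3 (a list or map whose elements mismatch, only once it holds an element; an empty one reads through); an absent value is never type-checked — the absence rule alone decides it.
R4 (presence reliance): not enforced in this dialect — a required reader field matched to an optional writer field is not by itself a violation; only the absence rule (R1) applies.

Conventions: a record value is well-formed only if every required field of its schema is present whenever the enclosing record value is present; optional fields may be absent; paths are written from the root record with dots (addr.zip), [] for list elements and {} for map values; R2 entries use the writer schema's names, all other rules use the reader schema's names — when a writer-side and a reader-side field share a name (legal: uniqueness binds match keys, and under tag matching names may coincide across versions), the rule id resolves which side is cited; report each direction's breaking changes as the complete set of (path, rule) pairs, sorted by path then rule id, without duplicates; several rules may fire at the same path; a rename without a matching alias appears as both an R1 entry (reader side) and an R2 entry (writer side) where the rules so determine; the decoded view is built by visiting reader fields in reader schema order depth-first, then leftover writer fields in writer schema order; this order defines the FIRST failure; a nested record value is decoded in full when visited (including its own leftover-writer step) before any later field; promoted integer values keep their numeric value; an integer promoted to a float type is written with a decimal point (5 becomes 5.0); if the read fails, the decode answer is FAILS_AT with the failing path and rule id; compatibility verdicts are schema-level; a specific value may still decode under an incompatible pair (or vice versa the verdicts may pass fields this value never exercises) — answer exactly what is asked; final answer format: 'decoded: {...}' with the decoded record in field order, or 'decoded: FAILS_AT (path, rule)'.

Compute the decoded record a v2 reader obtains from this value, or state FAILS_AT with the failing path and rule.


decoded: {"contact": null, "seq": null, "phone": "alpha", "score": -2.5, "verified": false, "retries": 0}

in Invoice below, arrows point writer -> reader
decode walk for Invoice under reader schema v2:
  contact := null (missing; optional => null)
  seq := null (missing; optional => null)
  phone := "alpha"
  score := -2.5
  verified := false
  retries := 0
  => decoded: {"contact": null, "seq": null, "phone": "alpha", "score": -2.5, "verified": false, "retries": 0}
diffs on Invoice not affecting the asked answer:
  added field score to record Meta: required float64, tag 10 (in v2 it sits last) -> affects the rule determinations only; this particular Invoice value decodes identically
  field retries in record Invoice: optional changed to required -> affects the rule determinations only; this particular Invoice value decodes identically


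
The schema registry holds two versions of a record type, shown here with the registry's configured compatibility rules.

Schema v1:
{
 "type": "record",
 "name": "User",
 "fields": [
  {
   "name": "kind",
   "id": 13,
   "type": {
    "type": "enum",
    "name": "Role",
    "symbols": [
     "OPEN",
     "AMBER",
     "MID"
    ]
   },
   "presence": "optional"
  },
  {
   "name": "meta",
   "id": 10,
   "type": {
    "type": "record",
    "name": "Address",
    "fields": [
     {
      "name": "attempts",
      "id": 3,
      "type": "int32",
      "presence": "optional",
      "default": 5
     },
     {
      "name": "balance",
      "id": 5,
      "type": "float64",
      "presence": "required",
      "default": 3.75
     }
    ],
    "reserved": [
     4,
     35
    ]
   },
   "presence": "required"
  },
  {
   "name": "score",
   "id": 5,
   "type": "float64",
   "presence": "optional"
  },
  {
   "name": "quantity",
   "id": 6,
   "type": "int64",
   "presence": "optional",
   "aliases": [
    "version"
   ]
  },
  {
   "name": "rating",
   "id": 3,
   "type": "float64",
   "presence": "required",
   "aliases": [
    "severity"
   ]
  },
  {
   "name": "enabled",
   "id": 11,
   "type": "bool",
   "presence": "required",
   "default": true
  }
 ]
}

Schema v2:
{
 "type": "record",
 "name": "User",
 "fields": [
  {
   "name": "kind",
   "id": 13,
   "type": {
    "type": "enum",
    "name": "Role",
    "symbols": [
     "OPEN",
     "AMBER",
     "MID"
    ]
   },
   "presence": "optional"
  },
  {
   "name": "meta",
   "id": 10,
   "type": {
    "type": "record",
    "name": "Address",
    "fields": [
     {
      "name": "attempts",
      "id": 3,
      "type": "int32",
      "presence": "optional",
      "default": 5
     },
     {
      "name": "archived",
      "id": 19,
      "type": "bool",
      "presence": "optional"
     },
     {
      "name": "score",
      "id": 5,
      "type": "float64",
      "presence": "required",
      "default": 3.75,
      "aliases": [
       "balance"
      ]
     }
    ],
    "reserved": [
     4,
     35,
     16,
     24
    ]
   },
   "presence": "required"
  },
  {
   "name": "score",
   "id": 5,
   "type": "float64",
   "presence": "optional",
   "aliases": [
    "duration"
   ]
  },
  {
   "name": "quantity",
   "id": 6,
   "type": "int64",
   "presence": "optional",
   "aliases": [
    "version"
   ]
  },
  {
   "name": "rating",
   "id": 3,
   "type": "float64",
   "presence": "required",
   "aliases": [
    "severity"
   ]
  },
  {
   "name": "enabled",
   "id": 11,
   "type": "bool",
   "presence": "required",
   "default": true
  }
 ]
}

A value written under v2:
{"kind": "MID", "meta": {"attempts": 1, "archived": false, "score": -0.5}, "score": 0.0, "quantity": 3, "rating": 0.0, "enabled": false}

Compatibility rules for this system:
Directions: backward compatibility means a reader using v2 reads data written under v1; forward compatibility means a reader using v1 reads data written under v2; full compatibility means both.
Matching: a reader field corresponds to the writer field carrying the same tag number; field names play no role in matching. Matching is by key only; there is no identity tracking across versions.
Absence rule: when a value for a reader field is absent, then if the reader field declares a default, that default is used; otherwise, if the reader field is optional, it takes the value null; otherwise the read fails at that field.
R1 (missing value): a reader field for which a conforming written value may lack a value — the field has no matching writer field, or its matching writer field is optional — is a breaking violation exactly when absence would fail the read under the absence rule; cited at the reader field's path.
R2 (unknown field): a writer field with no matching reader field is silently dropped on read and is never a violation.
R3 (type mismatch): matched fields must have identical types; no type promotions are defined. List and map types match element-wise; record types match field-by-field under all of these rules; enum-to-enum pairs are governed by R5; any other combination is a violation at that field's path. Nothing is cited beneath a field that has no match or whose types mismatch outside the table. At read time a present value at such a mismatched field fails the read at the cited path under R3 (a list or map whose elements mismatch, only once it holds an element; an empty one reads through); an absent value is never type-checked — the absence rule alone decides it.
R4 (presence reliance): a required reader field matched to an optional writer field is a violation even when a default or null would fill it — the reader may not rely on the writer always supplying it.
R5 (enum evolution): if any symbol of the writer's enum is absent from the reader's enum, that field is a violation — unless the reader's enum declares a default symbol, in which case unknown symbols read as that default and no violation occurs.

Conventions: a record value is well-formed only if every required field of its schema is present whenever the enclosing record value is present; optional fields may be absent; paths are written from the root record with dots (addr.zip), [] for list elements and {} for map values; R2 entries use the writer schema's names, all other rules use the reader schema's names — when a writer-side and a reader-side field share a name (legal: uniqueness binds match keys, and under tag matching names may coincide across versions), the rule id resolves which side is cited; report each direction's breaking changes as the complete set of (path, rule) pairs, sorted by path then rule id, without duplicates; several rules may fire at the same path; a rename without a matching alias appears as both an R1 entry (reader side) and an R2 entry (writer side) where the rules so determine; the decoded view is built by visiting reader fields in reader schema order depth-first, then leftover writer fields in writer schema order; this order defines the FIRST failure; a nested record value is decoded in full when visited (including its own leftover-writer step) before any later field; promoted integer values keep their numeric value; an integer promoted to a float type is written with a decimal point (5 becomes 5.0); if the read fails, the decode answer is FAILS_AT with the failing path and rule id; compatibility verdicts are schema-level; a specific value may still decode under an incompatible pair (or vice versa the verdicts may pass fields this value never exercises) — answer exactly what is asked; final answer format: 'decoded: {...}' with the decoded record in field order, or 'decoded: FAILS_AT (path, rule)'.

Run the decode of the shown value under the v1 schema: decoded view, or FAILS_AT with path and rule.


the writer's type comes first in each User pair
decode walk for User under reader schema v1:
  kind := "MID"
  meta.attempts := 1
  meta.balance := -0.5 (from writer score)
  writer meta.archived: unknown -> dropped
  score := 0.0
  quantity := 3
  rating := 0.0
  enabled := false
  => decoded: {"kind": "MID", "meta": {"attempts": 1, "balance": -0.5}, "score": 0.0, "quantity": 3, "rating": 0.0, "enabled": false}
diffs on User not affecting the asked answer:
  added field archived to record Address: optional bool, tag 19 (in v2 it sits immediately before score) -> fires no rule on User under this dialect and leaves the result unchanged
  renamed field balance to score in record Address (alias balance declared on the renamed field) -> fires no rule on User under this dialect and leaves the result unchanged

decoded: {"kind": "MID", "meta": {"attempts": 1, "balance": -0.5}, "score": 0.0, "quantity": 3, "rating": 0.0, "enabled": false}


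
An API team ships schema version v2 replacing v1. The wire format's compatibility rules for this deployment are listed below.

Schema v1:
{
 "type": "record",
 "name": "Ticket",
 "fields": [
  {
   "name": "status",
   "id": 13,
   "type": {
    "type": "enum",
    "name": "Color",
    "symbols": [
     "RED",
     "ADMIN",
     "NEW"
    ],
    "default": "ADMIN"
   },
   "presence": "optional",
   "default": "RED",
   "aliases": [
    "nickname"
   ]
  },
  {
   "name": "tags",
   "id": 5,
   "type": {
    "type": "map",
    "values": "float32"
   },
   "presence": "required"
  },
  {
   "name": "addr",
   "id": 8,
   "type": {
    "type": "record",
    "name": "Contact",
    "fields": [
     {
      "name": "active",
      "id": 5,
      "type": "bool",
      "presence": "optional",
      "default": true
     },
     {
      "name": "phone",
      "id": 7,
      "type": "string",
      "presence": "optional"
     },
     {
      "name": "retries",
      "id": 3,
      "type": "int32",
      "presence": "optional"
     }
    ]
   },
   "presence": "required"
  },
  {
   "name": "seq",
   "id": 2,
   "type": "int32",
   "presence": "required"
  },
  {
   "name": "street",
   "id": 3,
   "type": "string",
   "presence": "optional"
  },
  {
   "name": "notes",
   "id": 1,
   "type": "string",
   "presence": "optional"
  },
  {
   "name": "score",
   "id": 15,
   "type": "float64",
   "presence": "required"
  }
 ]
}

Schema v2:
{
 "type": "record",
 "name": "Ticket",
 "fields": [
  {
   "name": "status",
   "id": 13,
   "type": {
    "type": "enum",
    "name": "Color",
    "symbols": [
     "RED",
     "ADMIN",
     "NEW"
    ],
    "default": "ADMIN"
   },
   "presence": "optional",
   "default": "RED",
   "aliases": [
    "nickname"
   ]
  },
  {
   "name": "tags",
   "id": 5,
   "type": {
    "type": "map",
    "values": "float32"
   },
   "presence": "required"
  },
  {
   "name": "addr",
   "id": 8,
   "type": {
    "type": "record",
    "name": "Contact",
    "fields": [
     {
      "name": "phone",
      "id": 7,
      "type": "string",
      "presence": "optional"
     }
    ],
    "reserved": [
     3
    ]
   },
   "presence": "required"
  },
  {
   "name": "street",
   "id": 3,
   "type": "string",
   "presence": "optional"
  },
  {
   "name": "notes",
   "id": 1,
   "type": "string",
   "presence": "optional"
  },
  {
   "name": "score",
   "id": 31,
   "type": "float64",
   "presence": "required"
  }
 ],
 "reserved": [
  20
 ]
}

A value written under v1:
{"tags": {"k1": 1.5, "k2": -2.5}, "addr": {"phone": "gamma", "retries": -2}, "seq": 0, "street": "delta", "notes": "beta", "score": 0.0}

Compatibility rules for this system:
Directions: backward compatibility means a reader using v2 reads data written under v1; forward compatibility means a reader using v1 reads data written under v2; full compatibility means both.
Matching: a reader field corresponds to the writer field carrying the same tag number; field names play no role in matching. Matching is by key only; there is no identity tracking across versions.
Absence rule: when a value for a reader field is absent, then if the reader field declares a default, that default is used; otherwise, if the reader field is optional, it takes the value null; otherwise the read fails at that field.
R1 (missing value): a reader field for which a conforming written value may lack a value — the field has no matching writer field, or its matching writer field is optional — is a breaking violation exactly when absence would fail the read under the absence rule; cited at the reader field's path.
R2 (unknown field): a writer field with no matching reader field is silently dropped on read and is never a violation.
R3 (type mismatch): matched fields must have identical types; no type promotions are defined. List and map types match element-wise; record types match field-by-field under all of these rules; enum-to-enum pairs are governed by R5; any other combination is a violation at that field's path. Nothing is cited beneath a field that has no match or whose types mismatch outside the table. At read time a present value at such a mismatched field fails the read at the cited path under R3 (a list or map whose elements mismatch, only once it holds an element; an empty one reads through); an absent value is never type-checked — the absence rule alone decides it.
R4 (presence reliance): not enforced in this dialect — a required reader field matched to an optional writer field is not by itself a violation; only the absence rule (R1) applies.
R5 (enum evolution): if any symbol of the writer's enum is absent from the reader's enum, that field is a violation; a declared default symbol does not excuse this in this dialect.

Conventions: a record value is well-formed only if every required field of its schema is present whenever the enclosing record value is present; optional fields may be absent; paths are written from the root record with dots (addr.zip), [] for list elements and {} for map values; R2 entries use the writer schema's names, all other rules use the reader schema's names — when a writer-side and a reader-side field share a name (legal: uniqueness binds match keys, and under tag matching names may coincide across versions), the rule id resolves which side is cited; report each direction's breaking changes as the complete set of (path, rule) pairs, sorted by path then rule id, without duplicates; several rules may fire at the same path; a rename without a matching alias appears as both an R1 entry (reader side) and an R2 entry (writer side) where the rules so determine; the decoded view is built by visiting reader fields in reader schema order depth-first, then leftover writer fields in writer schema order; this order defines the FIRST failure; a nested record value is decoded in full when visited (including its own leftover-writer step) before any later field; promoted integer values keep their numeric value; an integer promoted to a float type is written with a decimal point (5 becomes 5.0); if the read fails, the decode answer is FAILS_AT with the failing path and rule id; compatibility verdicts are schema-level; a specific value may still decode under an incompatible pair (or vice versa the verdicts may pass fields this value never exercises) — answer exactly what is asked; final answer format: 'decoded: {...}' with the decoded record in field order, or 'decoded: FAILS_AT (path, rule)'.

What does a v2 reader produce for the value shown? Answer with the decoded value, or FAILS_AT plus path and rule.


each type pair in Ticket: writer, then reader
migrating the Ticket value to v2:
  status := "RED" (no value, default fills)
  tags := {"k1": 1.5, "k2": -2.5}
  addr.phone := "gamma"
  writer addr.retries: unmatched, discarded
  street := "delta"
  notes := "beta"
  read fails at score under R1 (no fill)
  => FAILS_AT (score, R1)
remaining Ticket differences; none change what is asked:
  removed field seq from record Ticket -> affects the rule determinations only; this particular Ticket value decodes identically
  removed field active from record Contact -> triggers nothing under the printed rules; the Ticket answer is the same either way
  removed field retries from record Contact (its key 3 joins the reserved list) -> triggers nothing under the printed rules; the Ticket answer is the same either way

decoded: FAILS_AT (score, R1)


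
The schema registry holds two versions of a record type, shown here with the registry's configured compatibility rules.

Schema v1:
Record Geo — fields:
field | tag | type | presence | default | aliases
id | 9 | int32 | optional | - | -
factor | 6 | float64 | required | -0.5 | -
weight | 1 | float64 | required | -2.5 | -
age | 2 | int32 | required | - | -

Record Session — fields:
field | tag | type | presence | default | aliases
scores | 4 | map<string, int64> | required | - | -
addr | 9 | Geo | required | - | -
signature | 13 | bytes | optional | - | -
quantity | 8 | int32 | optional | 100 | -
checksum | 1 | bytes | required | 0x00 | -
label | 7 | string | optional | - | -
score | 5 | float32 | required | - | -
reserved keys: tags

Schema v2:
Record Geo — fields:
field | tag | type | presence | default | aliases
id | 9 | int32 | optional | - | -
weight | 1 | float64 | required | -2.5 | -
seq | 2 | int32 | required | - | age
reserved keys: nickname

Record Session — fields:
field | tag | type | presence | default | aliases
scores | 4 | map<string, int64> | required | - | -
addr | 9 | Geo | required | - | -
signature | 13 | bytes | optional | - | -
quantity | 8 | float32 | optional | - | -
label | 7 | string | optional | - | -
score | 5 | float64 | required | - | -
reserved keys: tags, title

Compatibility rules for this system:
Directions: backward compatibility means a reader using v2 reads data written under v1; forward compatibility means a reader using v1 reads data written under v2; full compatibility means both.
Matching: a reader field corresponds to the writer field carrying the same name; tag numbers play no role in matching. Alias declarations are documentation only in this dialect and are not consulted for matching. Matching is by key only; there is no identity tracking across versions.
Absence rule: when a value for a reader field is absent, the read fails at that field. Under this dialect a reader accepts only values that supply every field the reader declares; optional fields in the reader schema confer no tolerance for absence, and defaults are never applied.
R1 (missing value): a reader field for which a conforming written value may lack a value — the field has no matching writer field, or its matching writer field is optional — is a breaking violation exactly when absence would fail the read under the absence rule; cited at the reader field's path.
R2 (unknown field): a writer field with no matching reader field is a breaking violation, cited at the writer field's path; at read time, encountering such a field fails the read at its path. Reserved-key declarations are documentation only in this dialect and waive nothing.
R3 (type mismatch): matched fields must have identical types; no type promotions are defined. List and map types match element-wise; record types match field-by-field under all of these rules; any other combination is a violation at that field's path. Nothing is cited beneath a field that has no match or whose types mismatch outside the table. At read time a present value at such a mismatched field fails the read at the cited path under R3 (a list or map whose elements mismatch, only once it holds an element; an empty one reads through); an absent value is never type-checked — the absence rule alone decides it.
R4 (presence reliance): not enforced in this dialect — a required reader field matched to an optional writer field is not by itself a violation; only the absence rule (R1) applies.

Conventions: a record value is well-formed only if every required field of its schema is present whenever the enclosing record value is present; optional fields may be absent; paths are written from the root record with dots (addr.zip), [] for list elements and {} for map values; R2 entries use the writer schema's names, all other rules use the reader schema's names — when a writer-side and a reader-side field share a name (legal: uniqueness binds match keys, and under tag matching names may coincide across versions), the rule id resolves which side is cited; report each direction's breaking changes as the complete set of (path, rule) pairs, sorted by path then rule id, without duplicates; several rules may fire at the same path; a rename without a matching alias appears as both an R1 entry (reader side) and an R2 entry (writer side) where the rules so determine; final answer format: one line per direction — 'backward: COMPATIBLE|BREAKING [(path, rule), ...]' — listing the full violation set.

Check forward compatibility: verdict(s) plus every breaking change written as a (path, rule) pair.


forward: BREAKING [(addr.age, R1), (addr.factor, R1), (addr.id, R1), (addr.seq, R2), (checksum, R1), (label, R1), (quantity, R1), (quantity, R3), (score, R3), (signature, R1)]

arrows below run writer -> reader for Session
forward pass over Session, reader schema v1, writer schema v2:
  scores: paired with writer scores (map<string, int64> -> map<string, int64>; writer required)
  addr: paired with writer addr (Geo -> Geo; writer required)
  signature: paired with writer signature (bytes -> bytes; writer optional)
  quantity: paired with writer quantity (float32 -> int32; writer optional)
  checksum: no writer-side match
  label: paired with writer label (string -> string; writer optional)
  score: paired with writer score (float64 -> float32; writer required)
  addr.id: paired with writer addr.id (int32 -> int32; writer optional)
  addr.factor: no writer-side match
  addr.weight: paired with writer addr.weight (float64 -> float64; writer required)
  addr.age: no writer-side match
  addr.seq (writer side), unknown to reader
  rule R1 violated at addr.age
  rule R1 violated at addr.factor
  rule R1 violated at addr.id
  rule R2 violated at addr.seq
  rule R1 violated at checksum
  rule R1 violated at label
  rule R1 violated at quantity
  rule R3 violated at quantity
  rule R3 violated at score
  rule R1 violated at signature
  => forward: BREAKING (10)


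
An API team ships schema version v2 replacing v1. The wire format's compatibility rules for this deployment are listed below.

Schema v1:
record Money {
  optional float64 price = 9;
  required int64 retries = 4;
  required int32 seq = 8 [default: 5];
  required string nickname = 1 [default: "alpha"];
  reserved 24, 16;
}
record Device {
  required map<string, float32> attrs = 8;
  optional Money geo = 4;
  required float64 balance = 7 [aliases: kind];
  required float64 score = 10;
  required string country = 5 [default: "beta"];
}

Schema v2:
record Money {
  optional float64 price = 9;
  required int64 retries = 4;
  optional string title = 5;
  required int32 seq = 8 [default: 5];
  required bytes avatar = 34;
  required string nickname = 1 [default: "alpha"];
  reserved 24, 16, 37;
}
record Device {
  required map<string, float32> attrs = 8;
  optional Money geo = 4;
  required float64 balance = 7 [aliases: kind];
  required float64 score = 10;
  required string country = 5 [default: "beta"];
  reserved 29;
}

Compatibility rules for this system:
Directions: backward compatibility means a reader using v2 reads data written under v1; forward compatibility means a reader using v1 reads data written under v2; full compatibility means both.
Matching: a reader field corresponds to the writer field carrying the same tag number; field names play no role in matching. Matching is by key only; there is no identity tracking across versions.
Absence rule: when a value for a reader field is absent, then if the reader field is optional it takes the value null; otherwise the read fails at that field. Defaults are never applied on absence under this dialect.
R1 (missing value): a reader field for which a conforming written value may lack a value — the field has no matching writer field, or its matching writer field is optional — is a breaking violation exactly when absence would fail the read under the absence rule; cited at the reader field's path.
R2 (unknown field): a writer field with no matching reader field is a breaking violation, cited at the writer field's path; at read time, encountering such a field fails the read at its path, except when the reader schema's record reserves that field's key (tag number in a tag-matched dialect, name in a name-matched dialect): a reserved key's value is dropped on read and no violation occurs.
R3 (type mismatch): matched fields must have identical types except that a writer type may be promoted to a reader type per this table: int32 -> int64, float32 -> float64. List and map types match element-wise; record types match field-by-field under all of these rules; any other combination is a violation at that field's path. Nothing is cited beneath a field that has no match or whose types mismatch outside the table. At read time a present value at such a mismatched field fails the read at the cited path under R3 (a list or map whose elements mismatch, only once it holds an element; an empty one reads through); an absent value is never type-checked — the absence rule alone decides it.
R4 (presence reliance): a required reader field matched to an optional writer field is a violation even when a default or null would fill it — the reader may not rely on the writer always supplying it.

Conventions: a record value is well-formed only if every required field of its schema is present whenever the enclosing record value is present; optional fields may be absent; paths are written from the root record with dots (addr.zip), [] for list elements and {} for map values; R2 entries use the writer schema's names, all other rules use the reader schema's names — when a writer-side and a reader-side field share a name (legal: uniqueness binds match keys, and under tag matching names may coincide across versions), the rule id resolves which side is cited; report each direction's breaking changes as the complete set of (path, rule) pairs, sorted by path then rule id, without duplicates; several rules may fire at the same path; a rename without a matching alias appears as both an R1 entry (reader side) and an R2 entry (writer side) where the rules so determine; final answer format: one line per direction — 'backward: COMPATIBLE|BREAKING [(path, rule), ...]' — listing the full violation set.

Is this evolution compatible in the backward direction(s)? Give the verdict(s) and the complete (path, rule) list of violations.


backward: BREAKING [(geo.avatar, R1)]

in Device below, arrows point writer -> reader
backward on Device — v2 reading data written by v1:
  attrs <- attrs (map<string, float32> -> map<string, float32>, writer required)
  geo <- geo (Money -> Money, writer optional)
  balance <- balance (float64 -> float64, writer required)
  score <- score (float64 -> float64, writer required)
  country <- country (string -> string, writer required)
  geo.price <- geo.price (float64 -> float64, writer optional)
  geo.retries <- geo.retries (int64 -> int64, writer required)
  geo.title: no writer-side match
  geo.seq <- geo.seq (int32 -> int32, writer required)
  geo.avatar: no writer-side match
  geo.nickname <- geo.nickname (string -> string, writer required)
  R1 fires at geo.avatar
  => 1 violation(s): backward is BREAKING for Device
remaining Device differences; none change what is asked:
  added field title to record Money: optional string, tag 5 (in v2 it sits immediately before seq) -> fires only in the forward direction of Device, which is not asked here
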